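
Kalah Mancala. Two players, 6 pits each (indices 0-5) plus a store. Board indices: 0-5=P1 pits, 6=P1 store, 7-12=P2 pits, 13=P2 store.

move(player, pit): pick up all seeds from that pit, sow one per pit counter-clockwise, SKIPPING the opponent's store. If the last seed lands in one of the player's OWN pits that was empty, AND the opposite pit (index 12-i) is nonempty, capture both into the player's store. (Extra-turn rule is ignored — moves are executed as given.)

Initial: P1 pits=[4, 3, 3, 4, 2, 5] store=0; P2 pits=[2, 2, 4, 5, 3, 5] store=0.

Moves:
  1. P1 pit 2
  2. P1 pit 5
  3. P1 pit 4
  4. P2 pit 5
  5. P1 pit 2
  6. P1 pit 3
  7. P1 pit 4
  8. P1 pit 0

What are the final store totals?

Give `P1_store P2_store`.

Answer: 3 1

Derivation:
Move 1: P1 pit2 -> P1=[4,3,0,5,3,6](0) P2=[2,2,4,5,3,5](0)
Move 2: P1 pit5 -> P1=[4,3,0,5,3,0](1) P2=[3,3,5,6,4,5](0)
Move 3: P1 pit4 -> P1=[4,3,0,5,0,1](2) P2=[4,3,5,6,4,5](0)
Move 4: P2 pit5 -> P1=[5,4,1,6,0,1](2) P2=[4,3,5,6,4,0](1)
Move 5: P1 pit2 -> P1=[5,4,0,7,0,1](2) P2=[4,3,5,6,4,0](1)
Move 6: P1 pit3 -> P1=[5,4,0,0,1,2](3) P2=[5,4,6,7,4,0](1)
Move 7: P1 pit4 -> P1=[5,4,0,0,0,3](3) P2=[5,4,6,7,4,0](1)
Move 8: P1 pit0 -> P1=[0,5,1,1,1,4](3) P2=[5,4,6,7,4,0](1)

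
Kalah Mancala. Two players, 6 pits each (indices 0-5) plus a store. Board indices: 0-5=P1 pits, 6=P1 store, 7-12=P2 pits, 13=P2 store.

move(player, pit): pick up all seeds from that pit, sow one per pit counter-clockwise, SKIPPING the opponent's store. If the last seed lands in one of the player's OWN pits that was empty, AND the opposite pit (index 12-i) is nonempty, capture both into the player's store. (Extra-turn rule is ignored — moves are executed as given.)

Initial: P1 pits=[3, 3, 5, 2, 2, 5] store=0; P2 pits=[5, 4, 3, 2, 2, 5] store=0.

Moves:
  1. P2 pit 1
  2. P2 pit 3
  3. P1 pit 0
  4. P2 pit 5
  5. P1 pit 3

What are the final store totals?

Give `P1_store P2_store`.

Move 1: P2 pit1 -> P1=[3,3,5,2,2,5](0) P2=[5,0,4,3,3,6](0)
Move 2: P2 pit3 -> P1=[3,3,5,2,2,5](0) P2=[5,0,4,0,4,7](1)
Move 3: P1 pit0 -> P1=[0,4,6,3,2,5](0) P2=[5,0,4,0,4,7](1)
Move 4: P2 pit5 -> P1=[1,5,7,4,3,6](0) P2=[5,0,4,0,4,0](2)
Move 5: P1 pit3 -> P1=[1,5,7,0,4,7](1) P2=[6,0,4,0,4,0](2)

Answer: 1 2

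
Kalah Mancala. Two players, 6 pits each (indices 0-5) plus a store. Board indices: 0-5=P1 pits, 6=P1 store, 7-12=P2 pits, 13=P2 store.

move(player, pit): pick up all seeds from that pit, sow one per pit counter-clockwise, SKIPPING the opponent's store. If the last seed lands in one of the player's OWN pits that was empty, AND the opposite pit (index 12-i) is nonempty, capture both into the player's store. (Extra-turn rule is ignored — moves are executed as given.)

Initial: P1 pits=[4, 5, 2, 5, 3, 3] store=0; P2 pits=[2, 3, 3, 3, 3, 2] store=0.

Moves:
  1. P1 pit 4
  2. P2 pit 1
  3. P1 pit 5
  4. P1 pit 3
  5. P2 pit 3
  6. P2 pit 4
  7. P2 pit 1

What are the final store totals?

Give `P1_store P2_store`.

Answer: 3 6

Derivation:
Move 1: P1 pit4 -> P1=[4,5,2,5,0,4](1) P2=[3,3,3,3,3,2](0)
Move 2: P2 pit1 -> P1=[4,5,2,5,0,4](1) P2=[3,0,4,4,4,2](0)
Move 3: P1 pit5 -> P1=[4,5,2,5,0,0](2) P2=[4,1,5,4,4,2](0)
Move 4: P1 pit3 -> P1=[4,5,2,0,1,1](3) P2=[5,2,5,4,4,2](0)
Move 5: P2 pit3 -> P1=[5,5,2,0,1,1](3) P2=[5,2,5,0,5,3](1)
Move 6: P2 pit4 -> P1=[6,6,3,0,1,1](3) P2=[5,2,5,0,0,4](2)
Move 7: P2 pit1 -> P1=[6,6,0,0,1,1](3) P2=[5,0,6,0,0,4](6)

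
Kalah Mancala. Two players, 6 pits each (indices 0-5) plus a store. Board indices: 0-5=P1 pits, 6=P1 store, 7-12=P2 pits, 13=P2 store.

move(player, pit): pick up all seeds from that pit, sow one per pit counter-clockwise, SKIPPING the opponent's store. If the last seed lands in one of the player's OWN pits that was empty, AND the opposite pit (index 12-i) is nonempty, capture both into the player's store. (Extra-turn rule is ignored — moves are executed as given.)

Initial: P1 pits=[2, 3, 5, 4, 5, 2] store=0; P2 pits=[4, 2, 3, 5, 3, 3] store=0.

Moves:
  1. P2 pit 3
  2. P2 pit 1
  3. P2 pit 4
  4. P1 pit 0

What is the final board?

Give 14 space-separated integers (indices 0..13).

Move 1: P2 pit3 -> P1=[3,4,5,4,5,2](0) P2=[4,2,3,0,4,4](1)
Move 2: P2 pit1 -> P1=[3,4,0,4,5,2](0) P2=[4,0,4,0,4,4](7)
Move 3: P2 pit4 -> P1=[4,5,0,4,5,2](0) P2=[4,0,4,0,0,5](8)
Move 4: P1 pit0 -> P1=[0,6,1,5,6,2](0) P2=[4,0,4,0,0,5](8)

Answer: 0 6 1 5 6 2 0 4 0 4 0 0 5 8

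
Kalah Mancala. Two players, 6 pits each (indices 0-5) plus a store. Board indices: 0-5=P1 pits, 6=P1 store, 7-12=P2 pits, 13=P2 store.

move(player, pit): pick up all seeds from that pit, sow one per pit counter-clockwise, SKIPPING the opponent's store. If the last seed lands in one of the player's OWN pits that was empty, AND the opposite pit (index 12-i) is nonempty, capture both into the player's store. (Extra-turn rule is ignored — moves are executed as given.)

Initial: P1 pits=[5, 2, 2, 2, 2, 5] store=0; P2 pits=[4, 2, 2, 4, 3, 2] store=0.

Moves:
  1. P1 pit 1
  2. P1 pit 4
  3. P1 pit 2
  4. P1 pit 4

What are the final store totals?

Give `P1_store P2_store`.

Move 1: P1 pit1 -> P1=[5,0,3,3,2,5](0) P2=[4,2,2,4,3,2](0)
Move 2: P1 pit4 -> P1=[5,0,3,3,0,6](1) P2=[4,2,2,4,3,2](0)
Move 3: P1 pit2 -> P1=[5,0,0,4,1,7](1) P2=[4,2,2,4,3,2](0)
Move 4: P1 pit4 -> P1=[5,0,0,4,0,8](1) P2=[4,2,2,4,3,2](0)

Answer: 1 0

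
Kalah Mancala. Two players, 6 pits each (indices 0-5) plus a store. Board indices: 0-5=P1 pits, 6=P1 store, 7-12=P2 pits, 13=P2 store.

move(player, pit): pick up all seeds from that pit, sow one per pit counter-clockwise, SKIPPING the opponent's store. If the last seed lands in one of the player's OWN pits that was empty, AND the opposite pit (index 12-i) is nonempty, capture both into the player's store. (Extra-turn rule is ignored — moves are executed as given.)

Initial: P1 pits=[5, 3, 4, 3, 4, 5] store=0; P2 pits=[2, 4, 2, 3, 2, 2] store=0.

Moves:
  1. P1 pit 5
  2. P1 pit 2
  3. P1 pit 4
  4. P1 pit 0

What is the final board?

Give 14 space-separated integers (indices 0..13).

Move 1: P1 pit5 -> P1=[5,3,4,3,4,0](1) P2=[3,5,3,4,2,2](0)
Move 2: P1 pit2 -> P1=[5,3,0,4,5,1](2) P2=[3,5,3,4,2,2](0)
Move 3: P1 pit4 -> P1=[5,3,0,4,0,2](3) P2=[4,6,4,4,2,2](0)
Move 4: P1 pit0 -> P1=[0,4,1,5,1,3](3) P2=[4,6,4,4,2,2](0)

Answer: 0 4 1 5 1 3 3 4 6 4 4 2 2 0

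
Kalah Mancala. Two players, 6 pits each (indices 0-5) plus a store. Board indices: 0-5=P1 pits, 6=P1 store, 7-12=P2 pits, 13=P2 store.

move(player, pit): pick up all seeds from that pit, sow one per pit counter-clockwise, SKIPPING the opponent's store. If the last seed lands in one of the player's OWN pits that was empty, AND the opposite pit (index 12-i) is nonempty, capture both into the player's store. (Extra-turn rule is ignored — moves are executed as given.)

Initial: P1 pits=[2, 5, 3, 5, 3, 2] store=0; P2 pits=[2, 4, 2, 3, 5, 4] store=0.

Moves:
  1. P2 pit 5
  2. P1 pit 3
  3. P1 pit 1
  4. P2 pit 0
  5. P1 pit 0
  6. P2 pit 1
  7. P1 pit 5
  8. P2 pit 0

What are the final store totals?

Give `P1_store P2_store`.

Answer: 3 2

Derivation:
Move 1: P2 pit5 -> P1=[3,6,4,5,3,2](0) P2=[2,4,2,3,5,0](1)
Move 2: P1 pit3 -> P1=[3,6,4,0,4,3](1) P2=[3,5,2,3,5,0](1)
Move 3: P1 pit1 -> P1=[3,0,5,1,5,4](2) P2=[4,5,2,3,5,0](1)
Move 4: P2 pit0 -> P1=[3,0,5,1,5,4](2) P2=[0,6,3,4,6,0](1)
Move 5: P1 pit0 -> P1=[0,1,6,2,5,4](2) P2=[0,6,3,4,6,0](1)
Move 6: P2 pit1 -> P1=[1,1,6,2,5,4](2) P2=[0,0,4,5,7,1](2)
Move 7: P1 pit5 -> P1=[1,1,6,2,5,0](3) P2=[1,1,5,5,7,1](2)
Move 8: P2 pit0 -> P1=[1,1,6,2,5,0](3) P2=[0,2,5,5,7,1](2)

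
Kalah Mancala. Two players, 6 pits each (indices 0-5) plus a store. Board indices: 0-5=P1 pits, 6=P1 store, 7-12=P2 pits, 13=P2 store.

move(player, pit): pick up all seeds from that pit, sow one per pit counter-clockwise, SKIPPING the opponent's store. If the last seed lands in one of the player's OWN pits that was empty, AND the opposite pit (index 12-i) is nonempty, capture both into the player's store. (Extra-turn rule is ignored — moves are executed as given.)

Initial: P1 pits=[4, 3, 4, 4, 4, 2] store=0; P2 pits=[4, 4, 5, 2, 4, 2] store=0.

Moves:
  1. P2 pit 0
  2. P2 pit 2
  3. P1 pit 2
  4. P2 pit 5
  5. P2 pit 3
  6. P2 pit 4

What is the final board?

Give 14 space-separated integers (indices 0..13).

Move 1: P2 pit0 -> P1=[4,3,4,4,4,2](0) P2=[0,5,6,3,5,2](0)
Move 2: P2 pit2 -> P1=[5,4,4,4,4,2](0) P2=[0,5,0,4,6,3](1)
Move 3: P1 pit2 -> P1=[5,4,0,5,5,3](1) P2=[0,5,0,4,6,3](1)
Move 4: P2 pit5 -> P1=[6,5,0,5,5,3](1) P2=[0,5,0,4,6,0](2)
Move 5: P2 pit3 -> P1=[7,5,0,5,5,3](1) P2=[0,5,0,0,7,1](3)
Move 6: P2 pit4 -> P1=[8,6,1,6,6,3](1) P2=[0,5,0,0,0,2](4)

Answer: 8 6 1 6 6 3 1 0 5 0 0 0 2 4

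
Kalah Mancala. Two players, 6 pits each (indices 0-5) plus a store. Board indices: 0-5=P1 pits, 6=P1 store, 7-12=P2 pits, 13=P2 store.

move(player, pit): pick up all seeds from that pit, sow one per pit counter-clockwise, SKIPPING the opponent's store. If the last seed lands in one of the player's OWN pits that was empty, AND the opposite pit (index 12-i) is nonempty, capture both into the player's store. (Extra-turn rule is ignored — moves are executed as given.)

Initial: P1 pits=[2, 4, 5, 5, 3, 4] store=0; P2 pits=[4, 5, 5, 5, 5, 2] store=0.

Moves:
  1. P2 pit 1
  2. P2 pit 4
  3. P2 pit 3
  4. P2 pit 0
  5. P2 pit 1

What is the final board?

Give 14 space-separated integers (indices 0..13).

Answer: 4 6 7 6 3 4 0 0 0 8 1 2 5 3

Derivation:
Move 1: P2 pit1 -> P1=[2,4,5,5,3,4](0) P2=[4,0,6,6,6,3](1)
Move 2: P2 pit4 -> P1=[3,5,6,6,3,4](0) P2=[4,0,6,6,0,4](2)
Move 3: P2 pit3 -> P1=[4,6,7,6,3,4](0) P2=[4,0,6,0,1,5](3)
Move 4: P2 pit0 -> P1=[4,6,7,6,3,4](0) P2=[0,1,7,1,2,5](3)
Move 5: P2 pit1 -> P1=[4,6,7,6,3,4](0) P2=[0,0,8,1,2,5](3)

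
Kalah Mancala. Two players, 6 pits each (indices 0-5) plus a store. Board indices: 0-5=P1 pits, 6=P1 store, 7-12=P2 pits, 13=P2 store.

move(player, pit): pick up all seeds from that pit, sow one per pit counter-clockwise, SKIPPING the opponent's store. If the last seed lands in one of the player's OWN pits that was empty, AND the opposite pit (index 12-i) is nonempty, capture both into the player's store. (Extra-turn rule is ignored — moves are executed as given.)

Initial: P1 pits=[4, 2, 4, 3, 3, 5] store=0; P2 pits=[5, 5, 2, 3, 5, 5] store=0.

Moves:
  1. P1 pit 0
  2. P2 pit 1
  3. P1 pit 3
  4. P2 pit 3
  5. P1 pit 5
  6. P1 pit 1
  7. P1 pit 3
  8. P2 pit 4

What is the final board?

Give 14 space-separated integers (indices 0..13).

Answer: 2 1 7 1 8 1 2 7 1 4 1 0 8 3

Derivation:
Move 1: P1 pit0 -> P1=[0,3,5,4,4,5](0) P2=[5,5,2,3,5,5](0)
Move 2: P2 pit1 -> P1=[0,3,5,4,4,5](0) P2=[5,0,3,4,6,6](1)
Move 3: P1 pit3 -> P1=[0,3,5,0,5,6](1) P2=[6,0,3,4,6,6](1)
Move 4: P2 pit3 -> P1=[1,3,5,0,5,6](1) P2=[6,0,3,0,7,7](2)
Move 5: P1 pit5 -> P1=[1,3,5,0,5,0](2) P2=[7,1,4,1,8,7](2)
Move 6: P1 pit1 -> P1=[1,0,6,1,6,0](2) P2=[7,1,4,1,8,7](2)
Move 7: P1 pit3 -> P1=[1,0,6,0,7,0](2) P2=[7,1,4,1,8,7](2)
Move 8: P2 pit4 -> P1=[2,1,7,1,8,1](2) P2=[7,1,4,1,0,8](3)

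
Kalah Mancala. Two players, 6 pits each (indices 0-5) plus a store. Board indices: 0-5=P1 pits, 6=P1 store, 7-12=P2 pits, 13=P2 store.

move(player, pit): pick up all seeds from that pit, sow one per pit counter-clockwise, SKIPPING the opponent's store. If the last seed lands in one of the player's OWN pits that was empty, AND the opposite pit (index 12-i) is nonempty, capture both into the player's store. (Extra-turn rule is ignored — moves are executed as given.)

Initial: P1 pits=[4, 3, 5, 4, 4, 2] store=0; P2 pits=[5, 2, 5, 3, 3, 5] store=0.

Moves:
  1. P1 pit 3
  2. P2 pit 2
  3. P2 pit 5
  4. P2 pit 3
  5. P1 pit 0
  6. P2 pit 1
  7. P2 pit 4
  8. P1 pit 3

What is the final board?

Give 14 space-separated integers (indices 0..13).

Move 1: P1 pit3 -> P1=[4,3,5,0,5,3](1) P2=[6,2,5,3,3,5](0)
Move 2: P2 pit2 -> P1=[5,3,5,0,5,3](1) P2=[6,2,0,4,4,6](1)
Move 3: P2 pit5 -> P1=[6,4,6,1,6,3](1) P2=[6,2,0,4,4,0](2)
Move 4: P2 pit3 -> P1=[7,4,6,1,6,3](1) P2=[6,2,0,0,5,1](3)
Move 5: P1 pit0 -> P1=[0,5,7,2,7,4](2) P2=[7,2,0,0,5,1](3)
Move 6: P2 pit1 -> P1=[0,5,0,2,7,4](2) P2=[7,0,1,0,5,1](11)
Move 7: P2 pit4 -> P1=[1,6,1,2,7,4](2) P2=[7,0,1,0,0,2](12)
Move 8: P1 pit3 -> P1=[1,6,1,0,8,5](2) P2=[7,0,1,0,0,2](12)

Answer: 1 6 1 0 8 5 2 7 0 1 0 0 2 12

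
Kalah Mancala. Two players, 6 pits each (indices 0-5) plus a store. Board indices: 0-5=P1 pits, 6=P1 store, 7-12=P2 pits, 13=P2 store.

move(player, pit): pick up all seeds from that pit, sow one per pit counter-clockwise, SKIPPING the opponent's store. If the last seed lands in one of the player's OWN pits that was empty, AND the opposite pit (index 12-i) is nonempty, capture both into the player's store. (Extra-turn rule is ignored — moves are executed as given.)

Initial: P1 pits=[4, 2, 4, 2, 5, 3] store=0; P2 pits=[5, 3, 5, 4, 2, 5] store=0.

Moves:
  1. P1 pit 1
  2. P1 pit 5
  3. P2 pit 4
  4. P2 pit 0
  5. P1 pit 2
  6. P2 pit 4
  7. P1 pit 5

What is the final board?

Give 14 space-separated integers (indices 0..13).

Move 1: P1 pit1 -> P1=[4,0,5,3,5,3](0) P2=[5,3,5,4,2,5](0)
Move 2: P1 pit5 -> P1=[4,0,5,3,5,0](1) P2=[6,4,5,4,2,5](0)
Move 3: P2 pit4 -> P1=[4,0,5,3,5,0](1) P2=[6,4,5,4,0,6](1)
Move 4: P2 pit0 -> P1=[4,0,5,3,5,0](1) P2=[0,5,6,5,1,7](2)
Move 5: P1 pit2 -> P1=[4,0,0,4,6,1](2) P2=[1,5,6,5,1,7](2)
Move 6: P2 pit4 -> P1=[4,0,0,4,6,1](2) P2=[1,5,6,5,0,8](2)
Move 7: P1 pit5 -> P1=[4,0,0,4,6,0](3) P2=[1,5,6,5,0,8](2)

Answer: 4 0 0 4 6 0 3 1 5 6 5 0 8 2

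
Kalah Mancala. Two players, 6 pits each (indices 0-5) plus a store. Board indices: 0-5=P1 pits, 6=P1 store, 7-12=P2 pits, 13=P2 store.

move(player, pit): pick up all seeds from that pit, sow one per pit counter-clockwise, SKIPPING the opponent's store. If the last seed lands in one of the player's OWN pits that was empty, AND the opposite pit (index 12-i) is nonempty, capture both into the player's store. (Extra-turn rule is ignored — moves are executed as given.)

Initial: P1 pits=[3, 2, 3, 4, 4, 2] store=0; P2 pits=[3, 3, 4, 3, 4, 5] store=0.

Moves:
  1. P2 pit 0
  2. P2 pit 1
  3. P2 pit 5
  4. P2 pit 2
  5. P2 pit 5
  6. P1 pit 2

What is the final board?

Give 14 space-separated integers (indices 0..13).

Move 1: P2 pit0 -> P1=[3,2,3,4,4,2](0) P2=[0,4,5,4,4,5](0)
Move 2: P2 pit1 -> P1=[3,2,3,4,4,2](0) P2=[0,0,6,5,5,6](0)
Move 3: P2 pit5 -> P1=[4,3,4,5,5,2](0) P2=[0,0,6,5,5,0](1)
Move 4: P2 pit2 -> P1=[5,4,4,5,5,2](0) P2=[0,0,0,6,6,1](2)
Move 5: P2 pit5 -> P1=[5,4,4,5,5,2](0) P2=[0,0,0,6,6,0](3)
Move 6: P1 pit2 -> P1=[5,4,0,6,6,3](1) P2=[0,0,0,6,6,0](3)

Answer: 5 4 0 6 6 3 1 0 0 0 6 6 0 3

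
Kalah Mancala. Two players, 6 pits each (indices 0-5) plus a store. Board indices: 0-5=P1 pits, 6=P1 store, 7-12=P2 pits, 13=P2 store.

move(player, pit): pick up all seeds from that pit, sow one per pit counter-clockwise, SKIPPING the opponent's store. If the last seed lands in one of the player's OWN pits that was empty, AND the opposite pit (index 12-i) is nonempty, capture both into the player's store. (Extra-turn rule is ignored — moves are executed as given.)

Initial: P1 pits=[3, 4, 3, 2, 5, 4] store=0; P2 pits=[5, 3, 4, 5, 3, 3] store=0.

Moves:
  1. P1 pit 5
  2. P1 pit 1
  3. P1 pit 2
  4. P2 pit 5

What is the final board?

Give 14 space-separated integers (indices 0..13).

Move 1: P1 pit5 -> P1=[3,4,3,2,5,0](1) P2=[6,4,5,5,3,3](0)
Move 2: P1 pit1 -> P1=[3,0,4,3,6,0](8) P2=[0,4,5,5,3,3](0)
Move 3: P1 pit2 -> P1=[3,0,0,4,7,1](9) P2=[0,4,5,5,3,3](0)
Move 4: P2 pit5 -> P1=[4,1,0,4,7,1](9) P2=[0,4,5,5,3,0](1)

Answer: 4 1 0 4 7 1 9 0 4 5 5 3 0 1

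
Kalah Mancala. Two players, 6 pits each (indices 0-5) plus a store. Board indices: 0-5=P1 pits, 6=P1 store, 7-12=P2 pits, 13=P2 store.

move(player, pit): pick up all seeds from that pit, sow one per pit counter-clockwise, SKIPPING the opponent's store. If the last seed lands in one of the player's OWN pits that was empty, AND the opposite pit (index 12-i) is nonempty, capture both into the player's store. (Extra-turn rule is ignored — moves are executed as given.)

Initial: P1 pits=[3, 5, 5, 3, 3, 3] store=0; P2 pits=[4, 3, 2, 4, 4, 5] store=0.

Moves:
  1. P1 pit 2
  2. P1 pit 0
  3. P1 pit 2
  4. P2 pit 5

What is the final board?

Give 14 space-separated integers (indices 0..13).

Move 1: P1 pit2 -> P1=[3,5,0,4,4,4](1) P2=[5,3,2,4,4,5](0)
Move 2: P1 pit0 -> P1=[0,6,1,5,4,4](1) P2=[5,3,2,4,4,5](0)
Move 3: P1 pit2 -> P1=[0,6,0,6,4,4](1) P2=[5,3,2,4,4,5](0)
Move 4: P2 pit5 -> P1=[1,7,1,7,4,4](1) P2=[5,3,2,4,4,0](1)

Answer: 1 7 1 7 4 4 1 5 3 2 4 4 0 1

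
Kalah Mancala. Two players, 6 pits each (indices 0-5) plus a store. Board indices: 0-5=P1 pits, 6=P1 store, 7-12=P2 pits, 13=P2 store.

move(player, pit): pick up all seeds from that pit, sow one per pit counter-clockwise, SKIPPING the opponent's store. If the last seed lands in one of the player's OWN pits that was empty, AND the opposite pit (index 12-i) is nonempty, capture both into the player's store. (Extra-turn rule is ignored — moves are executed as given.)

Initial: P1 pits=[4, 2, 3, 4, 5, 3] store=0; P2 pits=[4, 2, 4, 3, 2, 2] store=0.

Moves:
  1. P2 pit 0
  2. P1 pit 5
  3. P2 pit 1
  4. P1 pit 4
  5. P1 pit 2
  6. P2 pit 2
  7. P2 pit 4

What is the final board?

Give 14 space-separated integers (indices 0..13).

Move 1: P2 pit0 -> P1=[4,2,3,4,5,3](0) P2=[0,3,5,4,3,2](0)
Move 2: P1 pit5 -> P1=[4,2,3,4,5,0](1) P2=[1,4,5,4,3,2](0)
Move 3: P2 pit1 -> P1=[4,2,3,4,5,0](1) P2=[1,0,6,5,4,3](0)
Move 4: P1 pit4 -> P1=[4,2,3,4,0,1](2) P2=[2,1,7,5,4,3](0)
Move 5: P1 pit2 -> P1=[4,2,0,5,1,2](2) P2=[2,1,7,5,4,3](0)
Move 6: P2 pit2 -> P1=[5,3,1,5,1,2](2) P2=[2,1,0,6,5,4](1)
Move 7: P2 pit4 -> P1=[6,4,2,5,1,2](2) P2=[2,1,0,6,0,5](2)

Answer: 6 4 2 5 1 2 2 2 1 0 6 0 5 2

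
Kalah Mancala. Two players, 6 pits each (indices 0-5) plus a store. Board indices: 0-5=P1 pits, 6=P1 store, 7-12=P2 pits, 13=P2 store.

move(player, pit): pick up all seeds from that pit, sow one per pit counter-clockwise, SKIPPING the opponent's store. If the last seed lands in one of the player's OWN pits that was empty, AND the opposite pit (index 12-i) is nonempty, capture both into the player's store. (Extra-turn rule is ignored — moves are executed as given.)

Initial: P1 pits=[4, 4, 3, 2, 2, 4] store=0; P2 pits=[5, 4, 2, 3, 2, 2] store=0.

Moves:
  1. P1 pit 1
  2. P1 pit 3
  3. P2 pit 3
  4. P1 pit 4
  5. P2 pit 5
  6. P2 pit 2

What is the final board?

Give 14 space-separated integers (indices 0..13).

Answer: 5 1 4 0 0 7 2 6 5 0 1 4 0 2

Derivation:
Move 1: P1 pit1 -> P1=[4,0,4,3,3,5](0) P2=[5,4,2,3,2,2](0)
Move 2: P1 pit3 -> P1=[4,0,4,0,4,6](1) P2=[5,4,2,3,2,2](0)
Move 3: P2 pit3 -> P1=[4,0,4,0,4,6](1) P2=[5,4,2,0,3,3](1)
Move 4: P1 pit4 -> P1=[4,0,4,0,0,7](2) P2=[6,5,2,0,3,3](1)
Move 5: P2 pit5 -> P1=[5,1,4,0,0,7](2) P2=[6,5,2,0,3,0](2)
Move 6: P2 pit2 -> P1=[5,1,4,0,0,7](2) P2=[6,5,0,1,4,0](2)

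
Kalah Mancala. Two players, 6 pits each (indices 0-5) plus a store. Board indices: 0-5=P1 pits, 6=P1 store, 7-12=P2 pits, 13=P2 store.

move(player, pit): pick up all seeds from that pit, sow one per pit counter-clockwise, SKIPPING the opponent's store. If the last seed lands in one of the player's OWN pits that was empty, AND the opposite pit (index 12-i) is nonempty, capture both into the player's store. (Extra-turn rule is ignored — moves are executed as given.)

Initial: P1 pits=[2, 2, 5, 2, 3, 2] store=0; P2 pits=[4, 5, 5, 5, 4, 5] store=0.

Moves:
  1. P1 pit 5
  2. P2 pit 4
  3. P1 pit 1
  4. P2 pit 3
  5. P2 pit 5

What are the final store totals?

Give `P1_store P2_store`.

Move 1: P1 pit5 -> P1=[2,2,5,2,3,0](1) P2=[5,5,5,5,4,5](0)
Move 2: P2 pit4 -> P1=[3,3,5,2,3,0](1) P2=[5,5,5,5,0,6](1)
Move 3: P1 pit1 -> P1=[3,0,6,3,4,0](1) P2=[5,5,5,5,0,6](1)
Move 4: P2 pit3 -> P1=[4,1,6,3,4,0](1) P2=[5,5,5,0,1,7](2)
Move 5: P2 pit5 -> P1=[5,2,7,4,5,1](1) P2=[5,5,5,0,1,0](3)

Answer: 1 3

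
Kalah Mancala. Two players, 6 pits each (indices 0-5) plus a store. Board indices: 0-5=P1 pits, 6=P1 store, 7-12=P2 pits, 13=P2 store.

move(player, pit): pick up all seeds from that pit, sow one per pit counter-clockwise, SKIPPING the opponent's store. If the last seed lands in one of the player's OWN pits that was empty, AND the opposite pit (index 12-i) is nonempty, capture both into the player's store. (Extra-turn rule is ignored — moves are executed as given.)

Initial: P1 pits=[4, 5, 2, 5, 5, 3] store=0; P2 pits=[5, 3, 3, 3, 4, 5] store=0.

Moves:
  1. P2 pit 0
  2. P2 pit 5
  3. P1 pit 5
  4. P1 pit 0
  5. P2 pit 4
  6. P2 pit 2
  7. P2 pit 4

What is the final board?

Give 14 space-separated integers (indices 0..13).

Move 1: P2 pit0 -> P1=[4,5,2,5,5,3](0) P2=[0,4,4,4,5,6](0)
Move 2: P2 pit5 -> P1=[5,6,3,6,6,3](0) P2=[0,4,4,4,5,0](1)
Move 3: P1 pit5 -> P1=[5,6,3,6,6,0](1) P2=[1,5,4,4,5,0](1)
Move 4: P1 pit0 -> P1=[0,7,4,7,7,0](3) P2=[0,5,4,4,5,0](1)
Move 5: P2 pit4 -> P1=[1,8,5,7,7,0](3) P2=[0,5,4,4,0,1](2)
Move 6: P2 pit2 -> P1=[1,8,5,7,7,0](3) P2=[0,5,0,5,1,2](3)
Move 7: P2 pit4 -> P1=[1,8,5,7,7,0](3) P2=[0,5,0,5,0,3](3)

Answer: 1 8 5 7 7 0 3 0 5 0 5 0 3 3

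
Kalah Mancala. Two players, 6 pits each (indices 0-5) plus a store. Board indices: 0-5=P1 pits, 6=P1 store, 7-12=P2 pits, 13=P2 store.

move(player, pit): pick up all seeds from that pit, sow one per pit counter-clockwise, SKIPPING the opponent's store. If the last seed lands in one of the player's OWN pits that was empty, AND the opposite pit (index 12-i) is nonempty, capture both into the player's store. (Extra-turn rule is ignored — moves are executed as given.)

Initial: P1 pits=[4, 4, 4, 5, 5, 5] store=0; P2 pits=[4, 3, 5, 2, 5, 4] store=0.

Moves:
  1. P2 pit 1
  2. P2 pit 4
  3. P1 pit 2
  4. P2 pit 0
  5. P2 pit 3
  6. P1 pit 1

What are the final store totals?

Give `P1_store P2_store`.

Answer: 2 2

Derivation:
Move 1: P2 pit1 -> P1=[4,4,4,5,5,5](0) P2=[4,0,6,3,6,4](0)
Move 2: P2 pit4 -> P1=[5,5,5,6,5,5](0) P2=[4,0,6,3,0,5](1)
Move 3: P1 pit2 -> P1=[5,5,0,7,6,6](1) P2=[5,0,6,3,0,5](1)
Move 4: P2 pit0 -> P1=[5,5,0,7,6,6](1) P2=[0,1,7,4,1,6](1)
Move 5: P2 pit3 -> P1=[6,5,0,7,6,6](1) P2=[0,1,7,0,2,7](2)
Move 6: P1 pit1 -> P1=[6,0,1,8,7,7](2) P2=[0,1,7,0,2,7](2)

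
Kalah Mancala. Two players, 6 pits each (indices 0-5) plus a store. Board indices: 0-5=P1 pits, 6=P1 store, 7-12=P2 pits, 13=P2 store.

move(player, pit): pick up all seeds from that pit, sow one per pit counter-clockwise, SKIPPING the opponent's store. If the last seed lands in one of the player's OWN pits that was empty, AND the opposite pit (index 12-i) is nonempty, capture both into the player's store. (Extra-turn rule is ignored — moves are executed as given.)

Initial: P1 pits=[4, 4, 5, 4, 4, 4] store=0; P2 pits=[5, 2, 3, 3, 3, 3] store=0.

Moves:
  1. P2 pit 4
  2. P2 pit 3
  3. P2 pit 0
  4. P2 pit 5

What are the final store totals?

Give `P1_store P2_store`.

Move 1: P2 pit4 -> P1=[5,4,5,4,4,4](0) P2=[5,2,3,3,0,4](1)
Move 2: P2 pit3 -> P1=[5,4,5,4,4,4](0) P2=[5,2,3,0,1,5](2)
Move 3: P2 pit0 -> P1=[5,4,5,4,4,4](0) P2=[0,3,4,1,2,6](2)
Move 4: P2 pit5 -> P1=[6,5,6,5,5,4](0) P2=[0,3,4,1,2,0](3)

Answer: 0 3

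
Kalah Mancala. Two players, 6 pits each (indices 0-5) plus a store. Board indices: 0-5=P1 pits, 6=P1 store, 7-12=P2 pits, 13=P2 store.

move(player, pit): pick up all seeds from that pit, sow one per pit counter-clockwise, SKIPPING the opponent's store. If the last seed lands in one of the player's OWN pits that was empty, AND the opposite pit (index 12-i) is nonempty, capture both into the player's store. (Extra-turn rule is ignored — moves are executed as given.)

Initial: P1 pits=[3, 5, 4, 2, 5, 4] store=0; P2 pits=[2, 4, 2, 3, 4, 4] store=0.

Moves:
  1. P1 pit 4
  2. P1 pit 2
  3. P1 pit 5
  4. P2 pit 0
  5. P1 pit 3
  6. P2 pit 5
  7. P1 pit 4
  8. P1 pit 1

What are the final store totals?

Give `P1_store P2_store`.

Answer: 6 1

Derivation:
Move 1: P1 pit4 -> P1=[3,5,4,2,0,5](1) P2=[3,5,3,3,4,4](0)
Move 2: P1 pit2 -> P1=[3,5,0,3,1,6](2) P2=[3,5,3,3,4,4](0)
Move 3: P1 pit5 -> P1=[3,5,0,3,1,0](3) P2=[4,6,4,4,5,4](0)
Move 4: P2 pit0 -> P1=[3,5,0,3,1,0](3) P2=[0,7,5,5,6,4](0)
Move 5: P1 pit3 -> P1=[3,5,0,0,2,1](4) P2=[0,7,5,5,6,4](0)
Move 6: P2 pit5 -> P1=[4,6,1,0,2,1](4) P2=[0,7,5,5,6,0](1)
Move 7: P1 pit4 -> P1=[4,6,1,0,0,2](5) P2=[0,7,5,5,6,0](1)
Move 8: P1 pit1 -> P1=[4,0,2,1,1,3](6) P2=[1,7,5,5,6,0](1)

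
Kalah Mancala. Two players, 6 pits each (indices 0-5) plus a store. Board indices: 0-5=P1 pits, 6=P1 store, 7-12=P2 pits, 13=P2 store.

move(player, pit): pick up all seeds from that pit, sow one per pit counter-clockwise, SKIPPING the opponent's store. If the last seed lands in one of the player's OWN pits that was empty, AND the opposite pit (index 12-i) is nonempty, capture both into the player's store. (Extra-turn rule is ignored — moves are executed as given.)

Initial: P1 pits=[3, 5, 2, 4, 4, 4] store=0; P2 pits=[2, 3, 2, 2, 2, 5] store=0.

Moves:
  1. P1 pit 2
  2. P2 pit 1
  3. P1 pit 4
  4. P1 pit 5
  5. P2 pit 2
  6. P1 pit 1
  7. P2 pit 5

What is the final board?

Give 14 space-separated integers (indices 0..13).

Move 1: P1 pit2 -> P1=[3,5,0,5,5,4](0) P2=[2,3,2,2,2,5](0)
Move 2: P2 pit1 -> P1=[3,5,0,5,5,4](0) P2=[2,0,3,3,3,5](0)
Move 3: P1 pit4 -> P1=[3,5,0,5,0,5](1) P2=[3,1,4,3,3,5](0)
Move 4: P1 pit5 -> P1=[3,5,0,5,0,0](2) P2=[4,2,5,4,3,5](0)
Move 5: P2 pit2 -> P1=[4,5,0,5,0,0](2) P2=[4,2,0,5,4,6](1)
Move 6: P1 pit1 -> P1=[4,0,1,6,1,1](3) P2=[4,2,0,5,4,6](1)
Move 7: P2 pit5 -> P1=[5,1,2,7,2,1](3) P2=[4,2,0,5,4,0](2)

Answer: 5 1 2 7 2 1 3 4 2 0 5 4 0 2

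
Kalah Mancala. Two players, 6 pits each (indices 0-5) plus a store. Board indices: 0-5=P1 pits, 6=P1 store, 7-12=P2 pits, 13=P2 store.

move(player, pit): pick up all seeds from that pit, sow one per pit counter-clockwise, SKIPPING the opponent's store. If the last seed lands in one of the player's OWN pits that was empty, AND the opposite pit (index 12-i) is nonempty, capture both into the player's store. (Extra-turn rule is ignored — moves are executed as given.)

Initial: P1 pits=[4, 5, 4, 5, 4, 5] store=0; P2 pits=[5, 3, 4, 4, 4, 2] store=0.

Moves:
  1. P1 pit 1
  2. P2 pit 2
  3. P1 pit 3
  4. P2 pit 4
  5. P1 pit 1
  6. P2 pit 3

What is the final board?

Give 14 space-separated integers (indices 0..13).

Answer: 6 1 7 0 6 7 2 6 4 1 0 1 5 3

Derivation:
Move 1: P1 pit1 -> P1=[4,0,5,6,5,6](1) P2=[5,3,4,4,4,2](0)
Move 2: P2 pit2 -> P1=[4,0,5,6,5,6](1) P2=[5,3,0,5,5,3](1)
Move 3: P1 pit3 -> P1=[4,0,5,0,6,7](2) P2=[6,4,1,5,5,3](1)
Move 4: P2 pit4 -> P1=[5,1,6,0,6,7](2) P2=[6,4,1,5,0,4](2)
Move 5: P1 pit1 -> P1=[5,0,7,0,6,7](2) P2=[6,4,1,5,0,4](2)
Move 6: P2 pit3 -> P1=[6,1,7,0,6,7](2) P2=[6,4,1,0,1,5](3)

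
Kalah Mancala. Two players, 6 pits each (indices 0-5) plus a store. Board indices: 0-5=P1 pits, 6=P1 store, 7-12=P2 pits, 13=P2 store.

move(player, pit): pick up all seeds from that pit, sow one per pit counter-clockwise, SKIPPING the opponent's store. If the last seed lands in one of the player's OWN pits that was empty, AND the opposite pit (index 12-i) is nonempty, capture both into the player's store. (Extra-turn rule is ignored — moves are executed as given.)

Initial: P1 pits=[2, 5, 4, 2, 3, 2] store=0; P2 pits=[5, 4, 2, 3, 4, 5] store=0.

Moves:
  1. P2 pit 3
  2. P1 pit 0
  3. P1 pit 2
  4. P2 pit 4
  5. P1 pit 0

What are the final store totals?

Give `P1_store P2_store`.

Move 1: P2 pit3 -> P1=[2,5,4,2,3,2](0) P2=[5,4,2,0,5,6](1)
Move 2: P1 pit0 -> P1=[0,6,5,2,3,2](0) P2=[5,4,2,0,5,6](1)
Move 3: P1 pit2 -> P1=[0,6,0,3,4,3](1) P2=[6,4,2,0,5,6](1)
Move 4: P2 pit4 -> P1=[1,7,1,3,4,3](1) P2=[6,4,2,0,0,7](2)
Move 5: P1 pit0 -> P1=[0,8,1,3,4,3](1) P2=[6,4,2,0,0,7](2)

Answer: 1 2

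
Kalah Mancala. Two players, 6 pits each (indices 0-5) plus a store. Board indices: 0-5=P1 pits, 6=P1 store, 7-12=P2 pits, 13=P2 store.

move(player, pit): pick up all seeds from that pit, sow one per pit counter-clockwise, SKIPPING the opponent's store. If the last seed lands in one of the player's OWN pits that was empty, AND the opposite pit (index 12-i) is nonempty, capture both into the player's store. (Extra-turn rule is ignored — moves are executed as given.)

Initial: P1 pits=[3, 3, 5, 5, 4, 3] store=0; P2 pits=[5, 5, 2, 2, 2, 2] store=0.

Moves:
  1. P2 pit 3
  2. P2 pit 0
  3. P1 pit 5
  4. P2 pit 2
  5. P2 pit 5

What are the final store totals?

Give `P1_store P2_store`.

Move 1: P2 pit3 -> P1=[3,3,5,5,4,3](0) P2=[5,5,2,0,3,3](0)
Move 2: P2 pit0 -> P1=[3,3,5,5,4,3](0) P2=[0,6,3,1,4,4](0)
Move 3: P1 pit5 -> P1=[3,3,5,5,4,0](1) P2=[1,7,3,1,4,4](0)
Move 4: P2 pit2 -> P1=[3,3,5,5,4,0](1) P2=[1,7,0,2,5,5](0)
Move 5: P2 pit5 -> P1=[4,4,6,6,4,0](1) P2=[1,7,0,2,5,0](1)

Answer: 1 1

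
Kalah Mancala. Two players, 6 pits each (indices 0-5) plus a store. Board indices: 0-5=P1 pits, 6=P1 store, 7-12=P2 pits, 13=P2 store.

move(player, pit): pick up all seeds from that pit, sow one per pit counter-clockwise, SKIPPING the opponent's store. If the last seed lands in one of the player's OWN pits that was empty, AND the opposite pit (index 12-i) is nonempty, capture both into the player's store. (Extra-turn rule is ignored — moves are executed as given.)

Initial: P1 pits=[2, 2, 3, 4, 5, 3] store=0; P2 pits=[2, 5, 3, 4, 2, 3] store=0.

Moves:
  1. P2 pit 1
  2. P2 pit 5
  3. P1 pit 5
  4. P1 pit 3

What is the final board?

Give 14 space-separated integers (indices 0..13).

Answer: 3 3 4 0 6 1 2 4 1 4 5 3 0 2

Derivation:
Move 1: P2 pit1 -> P1=[2,2,3,4,5,3](0) P2=[2,0,4,5,3,4](1)
Move 2: P2 pit5 -> P1=[3,3,4,4,5,3](0) P2=[2,0,4,5,3,0](2)
Move 3: P1 pit5 -> P1=[3,3,4,4,5,0](1) P2=[3,1,4,5,3,0](2)
Move 4: P1 pit3 -> P1=[3,3,4,0,6,1](2) P2=[4,1,4,5,3,0](2)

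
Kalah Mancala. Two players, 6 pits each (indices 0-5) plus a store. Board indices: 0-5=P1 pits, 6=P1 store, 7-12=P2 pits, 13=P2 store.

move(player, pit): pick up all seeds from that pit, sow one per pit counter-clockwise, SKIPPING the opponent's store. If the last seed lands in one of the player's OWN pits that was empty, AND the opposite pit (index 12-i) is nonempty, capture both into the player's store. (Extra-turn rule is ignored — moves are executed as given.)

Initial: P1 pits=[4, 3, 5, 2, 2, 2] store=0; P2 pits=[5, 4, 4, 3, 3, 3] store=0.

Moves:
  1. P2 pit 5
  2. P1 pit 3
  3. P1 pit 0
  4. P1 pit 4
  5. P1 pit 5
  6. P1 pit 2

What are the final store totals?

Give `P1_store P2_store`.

Move 1: P2 pit5 -> P1=[5,4,5,2,2,2](0) P2=[5,4,4,3,3,0](1)
Move 2: P1 pit3 -> P1=[5,4,5,0,3,3](0) P2=[5,4,4,3,3,0](1)
Move 3: P1 pit0 -> P1=[0,5,6,1,4,4](0) P2=[5,4,4,3,3,0](1)
Move 4: P1 pit4 -> P1=[0,5,6,1,0,5](1) P2=[6,5,4,3,3,0](1)
Move 5: P1 pit5 -> P1=[0,5,6,1,0,0](2) P2=[7,6,5,4,3,0](1)
Move 6: P1 pit2 -> P1=[0,5,0,2,1,1](3) P2=[8,7,5,4,3,0](1)

Answer: 3 1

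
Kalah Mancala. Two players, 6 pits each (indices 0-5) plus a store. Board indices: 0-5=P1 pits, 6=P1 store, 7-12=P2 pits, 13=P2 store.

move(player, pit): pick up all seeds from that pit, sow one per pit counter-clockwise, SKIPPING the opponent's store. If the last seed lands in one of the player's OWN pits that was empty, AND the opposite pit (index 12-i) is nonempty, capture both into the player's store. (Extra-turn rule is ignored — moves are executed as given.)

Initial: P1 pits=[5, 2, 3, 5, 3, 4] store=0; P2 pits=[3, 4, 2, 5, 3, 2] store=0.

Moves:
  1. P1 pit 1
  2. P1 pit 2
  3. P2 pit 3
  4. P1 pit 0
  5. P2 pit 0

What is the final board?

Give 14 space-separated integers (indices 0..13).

Move 1: P1 pit1 -> P1=[5,0,4,6,3,4](0) P2=[3,4,2,5,3,2](0)
Move 2: P1 pit2 -> P1=[5,0,0,7,4,5](1) P2=[3,4,2,5,3,2](0)
Move 3: P2 pit3 -> P1=[6,1,0,7,4,5](1) P2=[3,4,2,0,4,3](1)
Move 4: P1 pit0 -> P1=[0,2,1,8,5,6](2) P2=[3,4,2,0,4,3](1)
Move 5: P2 pit0 -> P1=[0,2,0,8,5,6](2) P2=[0,5,3,0,4,3](3)

Answer: 0 2 0 8 5 6 2 0 5 3 0 4 3 3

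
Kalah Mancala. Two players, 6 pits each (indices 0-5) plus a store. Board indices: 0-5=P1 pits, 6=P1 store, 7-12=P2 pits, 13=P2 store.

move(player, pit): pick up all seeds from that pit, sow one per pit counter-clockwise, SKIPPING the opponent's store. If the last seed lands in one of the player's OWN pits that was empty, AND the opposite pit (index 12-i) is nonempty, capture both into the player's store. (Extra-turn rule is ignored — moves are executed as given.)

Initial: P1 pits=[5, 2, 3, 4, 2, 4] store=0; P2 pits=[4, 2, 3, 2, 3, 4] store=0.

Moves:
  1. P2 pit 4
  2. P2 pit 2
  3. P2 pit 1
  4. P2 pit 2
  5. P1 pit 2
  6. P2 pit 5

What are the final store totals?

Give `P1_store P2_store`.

Move 1: P2 pit4 -> P1=[6,2,3,4,2,4](0) P2=[4,2,3,2,0,5](1)
Move 2: P2 pit2 -> P1=[6,2,3,4,2,4](0) P2=[4,2,0,3,1,6](1)
Move 3: P2 pit1 -> P1=[6,2,3,4,2,4](0) P2=[4,0,1,4,1,6](1)
Move 4: P2 pit2 -> P1=[6,2,3,4,2,4](0) P2=[4,0,0,5,1,6](1)
Move 5: P1 pit2 -> P1=[6,2,0,5,3,5](0) P2=[4,0,0,5,1,6](1)
Move 6: P2 pit5 -> P1=[7,3,1,6,4,5](0) P2=[4,0,0,5,1,0](2)

Answer: 0 2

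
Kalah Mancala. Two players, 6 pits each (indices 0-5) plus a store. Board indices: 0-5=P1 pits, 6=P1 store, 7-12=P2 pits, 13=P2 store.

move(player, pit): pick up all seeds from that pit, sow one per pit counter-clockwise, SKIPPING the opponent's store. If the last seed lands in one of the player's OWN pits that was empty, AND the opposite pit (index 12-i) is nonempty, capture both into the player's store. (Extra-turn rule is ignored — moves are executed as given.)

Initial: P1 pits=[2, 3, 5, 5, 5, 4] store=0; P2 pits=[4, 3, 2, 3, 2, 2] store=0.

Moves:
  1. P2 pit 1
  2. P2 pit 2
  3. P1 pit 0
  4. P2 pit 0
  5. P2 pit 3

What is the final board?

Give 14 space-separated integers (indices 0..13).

Move 1: P2 pit1 -> P1=[2,3,5,5,5,4](0) P2=[4,0,3,4,3,2](0)
Move 2: P2 pit2 -> P1=[2,3,5,5,5,4](0) P2=[4,0,0,5,4,3](0)
Move 3: P1 pit0 -> P1=[0,4,6,5,5,4](0) P2=[4,0,0,5,4,3](0)
Move 4: P2 pit0 -> P1=[0,4,6,5,5,4](0) P2=[0,1,1,6,5,3](0)
Move 5: P2 pit3 -> P1=[1,5,7,5,5,4](0) P2=[0,1,1,0,6,4](1)

Answer: 1 5 7 5 5 4 0 0 1 1 0 6 4 1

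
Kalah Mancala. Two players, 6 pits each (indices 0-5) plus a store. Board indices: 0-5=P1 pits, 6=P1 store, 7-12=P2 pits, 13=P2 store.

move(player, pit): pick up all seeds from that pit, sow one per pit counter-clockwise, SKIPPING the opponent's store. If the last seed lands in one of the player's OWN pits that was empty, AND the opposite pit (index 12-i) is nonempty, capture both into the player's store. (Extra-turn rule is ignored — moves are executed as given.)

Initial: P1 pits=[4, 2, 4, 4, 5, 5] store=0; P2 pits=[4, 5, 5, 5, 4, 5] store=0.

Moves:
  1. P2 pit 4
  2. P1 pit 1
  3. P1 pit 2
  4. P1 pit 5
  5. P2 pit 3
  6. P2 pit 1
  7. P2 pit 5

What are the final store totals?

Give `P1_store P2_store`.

Move 1: P2 pit4 -> P1=[5,3,4,4,5,5](0) P2=[4,5,5,5,0,6](1)
Move 2: P1 pit1 -> P1=[5,0,5,5,6,5](0) P2=[4,5,5,5,0,6](1)
Move 3: P1 pit2 -> P1=[5,0,0,6,7,6](1) P2=[5,5,5,5,0,6](1)
Move 4: P1 pit5 -> P1=[5,0,0,6,7,0](2) P2=[6,6,6,6,1,6](1)
Move 5: P2 pit3 -> P1=[6,1,1,6,7,0](2) P2=[6,6,6,0,2,7](2)
Move 6: P2 pit1 -> P1=[7,1,1,6,7,0](2) P2=[6,0,7,1,3,8](3)
Move 7: P2 pit5 -> P1=[8,2,2,7,8,1](2) P2=[7,0,7,1,3,0](4)

Answer: 2 4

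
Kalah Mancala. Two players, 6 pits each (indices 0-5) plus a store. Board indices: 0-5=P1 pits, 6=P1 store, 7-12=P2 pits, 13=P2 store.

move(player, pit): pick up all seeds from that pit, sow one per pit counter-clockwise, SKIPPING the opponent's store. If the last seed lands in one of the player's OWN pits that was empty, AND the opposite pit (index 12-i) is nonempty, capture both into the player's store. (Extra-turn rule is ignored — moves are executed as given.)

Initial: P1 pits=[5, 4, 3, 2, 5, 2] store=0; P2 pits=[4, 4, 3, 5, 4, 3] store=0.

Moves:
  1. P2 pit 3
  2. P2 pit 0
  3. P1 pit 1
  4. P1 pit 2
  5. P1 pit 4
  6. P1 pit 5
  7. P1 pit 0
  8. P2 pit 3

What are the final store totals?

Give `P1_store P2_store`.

Answer: 5 2

Derivation:
Move 1: P2 pit3 -> P1=[6,5,3,2,5,2](0) P2=[4,4,3,0,5,4](1)
Move 2: P2 pit0 -> P1=[6,5,3,2,5,2](0) P2=[0,5,4,1,6,4](1)
Move 3: P1 pit1 -> P1=[6,0,4,3,6,3](1) P2=[0,5,4,1,6,4](1)
Move 4: P1 pit2 -> P1=[6,0,0,4,7,4](2) P2=[0,5,4,1,6,4](1)
Move 5: P1 pit4 -> P1=[6,0,0,4,0,5](3) P2=[1,6,5,2,7,4](1)
Move 6: P1 pit5 -> P1=[6,0,0,4,0,0](4) P2=[2,7,6,3,7,4](1)
Move 7: P1 pit0 -> P1=[0,1,1,5,1,1](5) P2=[2,7,6,3,7,4](1)
Move 8: P2 pit3 -> P1=[0,1,1,5,1,1](5) P2=[2,7,6,0,8,5](2)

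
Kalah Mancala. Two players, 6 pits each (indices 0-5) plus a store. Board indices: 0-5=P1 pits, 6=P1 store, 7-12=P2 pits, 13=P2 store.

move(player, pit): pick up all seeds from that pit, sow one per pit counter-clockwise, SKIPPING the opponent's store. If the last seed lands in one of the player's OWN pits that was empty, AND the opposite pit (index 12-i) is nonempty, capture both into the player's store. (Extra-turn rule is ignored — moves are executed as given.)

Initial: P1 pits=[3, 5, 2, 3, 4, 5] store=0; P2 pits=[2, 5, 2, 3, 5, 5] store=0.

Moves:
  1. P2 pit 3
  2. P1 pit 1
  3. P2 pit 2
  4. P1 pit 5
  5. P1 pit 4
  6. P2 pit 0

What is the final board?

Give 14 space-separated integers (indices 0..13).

Answer: 3 0 3 4 0 1 3 0 8 3 3 9 6 1

Derivation:
Move 1: P2 pit3 -> P1=[3,5,2,3,4,5](0) P2=[2,5,2,0,6,6](1)
Move 2: P1 pit1 -> P1=[3,0,3,4,5,6](1) P2=[2,5,2,0,6,6](1)
Move 3: P2 pit2 -> P1=[3,0,3,4,5,6](1) P2=[2,5,0,1,7,6](1)
Move 4: P1 pit5 -> P1=[3,0,3,4,5,0](2) P2=[3,6,1,2,8,6](1)
Move 5: P1 pit4 -> P1=[3,0,3,4,0,1](3) P2=[4,7,2,2,8,6](1)
Move 6: P2 pit0 -> P1=[3,0,3,4,0,1](3) P2=[0,8,3,3,9,6](1)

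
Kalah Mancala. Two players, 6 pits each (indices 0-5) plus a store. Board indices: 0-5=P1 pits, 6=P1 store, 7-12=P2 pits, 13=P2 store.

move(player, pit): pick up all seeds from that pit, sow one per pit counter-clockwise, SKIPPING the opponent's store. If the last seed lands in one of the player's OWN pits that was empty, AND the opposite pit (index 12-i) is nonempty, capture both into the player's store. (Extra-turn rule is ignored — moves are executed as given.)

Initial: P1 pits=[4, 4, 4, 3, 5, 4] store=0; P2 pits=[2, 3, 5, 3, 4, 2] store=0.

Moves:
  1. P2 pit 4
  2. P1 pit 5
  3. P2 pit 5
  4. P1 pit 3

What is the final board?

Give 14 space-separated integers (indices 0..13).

Move 1: P2 pit4 -> P1=[5,5,4,3,5,4](0) P2=[2,3,5,3,0,3](1)
Move 2: P1 pit5 -> P1=[5,5,4,3,5,0](1) P2=[3,4,6,3,0,3](1)
Move 3: P2 pit5 -> P1=[6,6,4,3,5,0](1) P2=[3,4,6,3,0,0](2)
Move 4: P1 pit3 -> P1=[6,6,4,0,6,1](2) P2=[3,4,6,3,0,0](2)

Answer: 6 6 4 0 6 1 2 3 4 6 3 0 0 2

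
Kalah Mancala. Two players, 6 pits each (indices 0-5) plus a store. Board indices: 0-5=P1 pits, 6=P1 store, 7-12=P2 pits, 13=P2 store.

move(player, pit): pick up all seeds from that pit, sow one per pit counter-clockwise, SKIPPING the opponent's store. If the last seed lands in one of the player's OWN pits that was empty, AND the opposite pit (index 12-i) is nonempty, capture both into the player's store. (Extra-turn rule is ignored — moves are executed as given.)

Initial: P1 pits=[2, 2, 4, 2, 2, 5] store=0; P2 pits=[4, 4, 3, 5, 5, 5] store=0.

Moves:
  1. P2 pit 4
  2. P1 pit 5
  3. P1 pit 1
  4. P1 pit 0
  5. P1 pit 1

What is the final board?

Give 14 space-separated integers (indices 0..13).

Move 1: P2 pit4 -> P1=[3,3,5,2,2,5](0) P2=[4,4,3,5,0,6](1)
Move 2: P1 pit5 -> P1=[3,3,5,2,2,0](1) P2=[5,5,4,6,0,6](1)
Move 3: P1 pit1 -> P1=[3,0,6,3,3,0](1) P2=[5,5,4,6,0,6](1)
Move 4: P1 pit0 -> P1=[0,1,7,4,3,0](1) P2=[5,5,4,6,0,6](1)
Move 5: P1 pit1 -> P1=[0,0,8,4,3,0](1) P2=[5,5,4,6,0,6](1)

Answer: 0 0 8 4 3 0 1 5 5 4 6 0 6 1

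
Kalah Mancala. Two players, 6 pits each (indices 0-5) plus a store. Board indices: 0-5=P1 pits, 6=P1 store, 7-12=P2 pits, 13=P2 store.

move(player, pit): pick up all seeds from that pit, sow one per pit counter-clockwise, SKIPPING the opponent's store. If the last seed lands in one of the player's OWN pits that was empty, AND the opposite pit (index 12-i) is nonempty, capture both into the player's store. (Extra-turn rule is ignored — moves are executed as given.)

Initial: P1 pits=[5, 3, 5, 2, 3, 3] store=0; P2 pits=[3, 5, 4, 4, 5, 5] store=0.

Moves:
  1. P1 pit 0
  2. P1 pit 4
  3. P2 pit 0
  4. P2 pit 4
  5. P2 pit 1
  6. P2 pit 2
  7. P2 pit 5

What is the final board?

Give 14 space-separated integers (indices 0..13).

Move 1: P1 pit0 -> P1=[0,4,6,3,4,4](0) P2=[3,5,4,4,5,5](0)
Move 2: P1 pit4 -> P1=[0,4,6,3,0,5](1) P2=[4,6,4,4,5,5](0)
Move 3: P2 pit0 -> P1=[0,4,6,3,0,5](1) P2=[0,7,5,5,6,5](0)
Move 4: P2 pit4 -> P1=[1,5,7,4,0,5](1) P2=[0,7,5,5,0,6](1)
Move 5: P2 pit1 -> P1=[2,6,7,4,0,5](1) P2=[0,0,6,6,1,7](2)
Move 6: P2 pit2 -> P1=[3,7,7,4,0,5](1) P2=[0,0,0,7,2,8](3)
Move 7: P2 pit5 -> P1=[4,8,8,5,1,0](1) P2=[0,0,0,7,2,0](11)

Answer: 4 8 8 5 1 0 1 0 0 0 7 2 0 11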